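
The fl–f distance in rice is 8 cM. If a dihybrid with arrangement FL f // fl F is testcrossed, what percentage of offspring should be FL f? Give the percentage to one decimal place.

A map distance of 8 cM corresponds to a recombination frequency of 0.080.
The F1 is FL f / fl F, so FL f is a parental gamete class with expected frequency (1 − r)/2 = 0.920/2 = 0.4600.
That is 0.4600 = 46.0% of the progeny.

46.0%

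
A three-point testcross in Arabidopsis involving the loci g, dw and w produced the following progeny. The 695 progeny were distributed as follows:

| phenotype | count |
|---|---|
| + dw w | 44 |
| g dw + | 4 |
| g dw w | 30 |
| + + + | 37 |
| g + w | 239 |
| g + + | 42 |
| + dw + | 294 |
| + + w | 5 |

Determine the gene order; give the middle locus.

The two most frequent reciprocal classes, g + w and + dw +, are the parental types, so the F1 was g + w / + dw +.
The two rarest classes, + + w and g dw +, are the double crossovers. Comparing them with the parentals, only the g allele has switched, so g is the middle locus and the order is w – g – dw.

g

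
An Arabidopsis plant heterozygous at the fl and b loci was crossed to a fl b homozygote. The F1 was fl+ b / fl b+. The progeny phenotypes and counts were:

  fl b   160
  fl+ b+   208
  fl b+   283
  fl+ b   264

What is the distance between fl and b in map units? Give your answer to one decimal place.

40.2 map units

The recombinant classes are fl+ b+ and fl b: 208 + 160 = 368.
Recombination frequency = 368/915 = 0.4022 ≈ 40.2%, i.e. 40.2 map units.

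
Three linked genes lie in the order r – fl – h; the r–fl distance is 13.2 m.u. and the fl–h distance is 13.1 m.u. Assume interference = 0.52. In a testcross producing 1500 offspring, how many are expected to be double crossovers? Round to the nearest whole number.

Map distances give recombination frequencies of 0.132 and 0.131 for the two intervals.
With interference 0.52 (so coincidence = 0.48), expected double-crossover frequency = 0.132 × 0.131 × 0.48 = 0.00830.
Expected number = 0.00830 × 1500 = 12.45 ≈ 12.

12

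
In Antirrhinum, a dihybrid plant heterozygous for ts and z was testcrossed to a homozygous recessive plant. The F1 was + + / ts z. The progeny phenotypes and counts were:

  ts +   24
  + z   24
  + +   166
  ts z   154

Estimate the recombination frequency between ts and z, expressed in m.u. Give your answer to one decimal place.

13.0 m.u.

The recombinant classes are + z and ts +: 24 + 24 = 48.
Recombination frequency = 48/368 = 0.1304 ≈ 13.0%, i.e. 13.0 m.u.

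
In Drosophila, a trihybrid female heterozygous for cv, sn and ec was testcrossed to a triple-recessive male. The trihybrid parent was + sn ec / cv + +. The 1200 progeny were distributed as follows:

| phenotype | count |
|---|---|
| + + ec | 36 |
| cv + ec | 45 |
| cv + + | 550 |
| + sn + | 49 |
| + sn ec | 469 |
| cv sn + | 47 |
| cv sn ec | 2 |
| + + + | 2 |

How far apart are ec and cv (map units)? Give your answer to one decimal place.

8.2 map units

The two rarest classes, cv sn ec and + + +, are the double crossovers. Comparing them with the parentals, only the cv allele has switched, so cv is the middle locus and the order is sn – cv – ec.
Crossovers in the cv–ec interval produce the single-crossover classes + sn + and cv + ec (49 + 45 = 94) plus the double crossovers (4).
RF(cv–ec) = (94 + 4) / 1200 = 98/1200 = 0.0817 → 8.2 map units.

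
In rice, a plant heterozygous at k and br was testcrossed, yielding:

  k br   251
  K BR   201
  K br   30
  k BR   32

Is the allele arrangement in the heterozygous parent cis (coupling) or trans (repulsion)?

The two most frequent classes are K BR (201) and k br (251); these are the parental (non-recombinant) types.
So the F1 carried K BR on one chromosome and k br on the other — the recessive alleles are on the same chromosome (cis / coupling).

cis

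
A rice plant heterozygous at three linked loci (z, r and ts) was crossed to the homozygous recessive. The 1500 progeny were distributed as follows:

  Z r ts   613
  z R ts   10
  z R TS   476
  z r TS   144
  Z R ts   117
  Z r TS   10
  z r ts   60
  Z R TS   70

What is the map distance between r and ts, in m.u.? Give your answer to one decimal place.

The two most frequent reciprocal classes, z R TS and Z r ts, are the parental types, so the F1 was z R TS / Z r ts.
The two rarest classes, z R ts and Z r TS, are the double crossovers. Comparing them with the parentals, only the ts allele has switched, so ts is the middle locus and the order is z – ts – r.
Crossovers in the ts–r interval produce the single-crossover classes z r TS and Z R ts (144 + 117 = 261) plus the double crossovers (20).
RF(ts–r) = (261 + 20) / 1500 = 281/1500 = 0.1873 → 18.7 m.u.

18.7 m.u.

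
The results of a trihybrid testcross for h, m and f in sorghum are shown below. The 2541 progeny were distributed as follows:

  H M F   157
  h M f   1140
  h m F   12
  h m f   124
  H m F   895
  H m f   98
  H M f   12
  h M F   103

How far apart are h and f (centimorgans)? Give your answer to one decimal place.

The two most frequent reciprocal classes, h M f and H m F, are the parental types, so the F1 was h M f / H m F.
The two rarest classes, H M f and h m F, are the double crossovers. Comparing them with the parentals, only the h allele has switched, so h is the middle locus and the order is m – h – f.
Crossovers in the h–f interval produce the single-crossover classes h M F and H m f (103 + 98 = 201) plus the double crossovers (24).
RF(h–f) = (201 + 24) / 2541 = 225/2541 = 0.0885 → 8.9 centimorgans.

8.9 centimorgans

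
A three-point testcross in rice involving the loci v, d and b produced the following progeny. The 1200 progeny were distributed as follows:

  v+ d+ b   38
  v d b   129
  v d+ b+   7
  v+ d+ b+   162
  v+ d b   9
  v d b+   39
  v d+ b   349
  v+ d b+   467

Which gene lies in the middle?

The two most frequent reciprocal classes, v d+ b and v+ d b+, are the parental types, so the F1 was v d+ b / v+ d b+.
The two rarest classes, v d+ b+ and v+ d b, are the double crossovers. Comparing them with the parentals, only the b allele has switched, so b is the middle locus and the order is d – b – v.

b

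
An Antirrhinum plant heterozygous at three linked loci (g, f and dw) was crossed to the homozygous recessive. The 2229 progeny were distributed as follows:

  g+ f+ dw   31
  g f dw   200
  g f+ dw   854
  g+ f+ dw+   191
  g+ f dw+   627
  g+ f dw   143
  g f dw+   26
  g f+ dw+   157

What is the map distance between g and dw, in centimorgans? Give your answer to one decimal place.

16.0 centimorgans

The two most frequent reciprocal classes, g+ f dw+ and g f+ dw, are the parental types, so the F1 was g+ f dw+ / g f+ dw.
The two rarest classes, g f dw+ and g+ f+ dw, are the double crossovers. Comparing them with the parentals, only the g allele has switched, so g is the middle locus and the order is f – g – dw.
Crossovers in the g–dw interval produce the single-crossover classes g+ f dw and g f+ dw+ (143 + 157 = 300) plus the double crossovers (57).
RF(g–dw) = (300 + 57) / 2229 = 357/2229 = 0.1602 → 16.0 centimorgans.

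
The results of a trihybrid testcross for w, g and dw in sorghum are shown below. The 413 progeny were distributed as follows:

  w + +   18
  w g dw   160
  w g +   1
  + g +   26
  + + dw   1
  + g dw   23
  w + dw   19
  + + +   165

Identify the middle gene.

The two most frequent reciprocal classes, + + + and w g dw, are the parental types, so the F1 was + + + / w g dw.
The two rarest classes, + + dw and w g +, are the double crossovers. Comparing them with the parentals, only the dw allele has switched, so dw is the middle locus and the order is g – dw – w.

dw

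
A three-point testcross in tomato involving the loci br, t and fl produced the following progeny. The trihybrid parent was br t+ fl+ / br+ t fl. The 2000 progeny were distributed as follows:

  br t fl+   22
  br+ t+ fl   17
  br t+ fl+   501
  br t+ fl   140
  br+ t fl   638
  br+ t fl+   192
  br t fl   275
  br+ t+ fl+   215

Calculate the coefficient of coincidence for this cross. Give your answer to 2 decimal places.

0.40

The two rarest classes, br t fl+ and br+ t+ fl, are the double crossovers. Comparing them with the parentals, only the t allele has switched, so t is the middle locus and the order is fl – t – br.
fl–t: (332 + 39)/2000 = 0.1855; t–br: (490 + 39)/2000 = 0.2645.
Expected DCO frequency = 0.1855 × 0.2645 ≈ 0.04906; observed = 39/2000 ≈ 0.01950.
Coefficient of coincidence = 0.01950/0.04906 ≈ 0.40.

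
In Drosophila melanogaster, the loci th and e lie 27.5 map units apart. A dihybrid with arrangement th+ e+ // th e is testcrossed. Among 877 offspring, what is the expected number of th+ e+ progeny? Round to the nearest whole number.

318

A map distance of 27.5 map units corresponds to a recombination frequency of 0.275.
The F1 is th+ e+ / th e, so th+ e+ is a parental gamete class with expected frequency (1 − r)/2 = 0.725/2 = 0.3625.
Expected number = 0.3625 × 877 = 317.91 ≈ 318.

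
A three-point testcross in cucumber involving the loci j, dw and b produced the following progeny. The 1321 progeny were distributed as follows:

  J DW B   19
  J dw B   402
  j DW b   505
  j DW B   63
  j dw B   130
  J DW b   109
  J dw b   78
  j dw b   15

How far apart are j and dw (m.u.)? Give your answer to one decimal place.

20.7 m.u.

The two most frequent reciprocal classes, J dw B and j DW b, are the parental types, so the F1 was J dw B / j DW b.
The two rarest classes, J DW B and j dw b, are the double crossovers. Comparing them with the parentals, only the dw allele has switched, so dw is the middle locus and the order is j – dw – b.
Crossovers in the j–dw interval produce the single-crossover classes j dw B and J DW b (130 + 109 = 239) plus the double crossovers (34).
RF(j–dw) = (239 + 34) / 1321 = 273/1321 = 0.2067 → 20.7 m.u.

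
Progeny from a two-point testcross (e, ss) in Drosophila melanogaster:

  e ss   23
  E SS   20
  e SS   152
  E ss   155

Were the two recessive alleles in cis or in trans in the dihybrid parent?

trans

The two most frequent classes are E ss (155) and e SS (152); these are the parental (non-recombinant) types.
So the F1 carried E ss on one chromosome and e SS on the other — the recessive alleles are on opposite chromosomes (trans / repulsion).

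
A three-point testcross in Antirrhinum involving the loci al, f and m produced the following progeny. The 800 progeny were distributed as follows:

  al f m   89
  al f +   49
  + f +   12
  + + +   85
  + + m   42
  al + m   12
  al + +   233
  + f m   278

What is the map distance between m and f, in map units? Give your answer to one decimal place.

14.4 map units

The two most frequent reciprocal classes, al + + and + f m, are the parental types, so the F1 was al + + / + f m.
The two rarest classes, al + m and + f +, are the double crossovers. Comparing them with the parentals, only the m allele has switched, so m is the middle locus and the order is f – m – al.
Crossovers in the f–m interval produce the single-crossover classes al f + and + + m (49 + 42 = 91) plus the double crossovers (24).
RF(f–m) = (91 + 24) / 800 = 115/800 = 0.1437 → 14.4 map units.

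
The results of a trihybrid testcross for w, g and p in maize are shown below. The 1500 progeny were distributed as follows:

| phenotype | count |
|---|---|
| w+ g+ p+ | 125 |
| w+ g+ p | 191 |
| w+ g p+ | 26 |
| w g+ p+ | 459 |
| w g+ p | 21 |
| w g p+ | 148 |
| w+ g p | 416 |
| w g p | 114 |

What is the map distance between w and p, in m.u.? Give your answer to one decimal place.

The two most frequent reciprocal classes, w g+ p+ and w+ g p, are the parental types, so the F1 was w g+ p+ / w+ g p.
The two rarest classes, w g+ p and w+ g p+, are the double crossovers. Comparing them with the parentals, only the p allele has switched, so p is the middle locus and the order is w – p – g.
Crossovers in the w–p interval produce the single-crossover classes w+ g+ p+ and w g p (125 + 114 = 239) plus the double crossovers (47).
RF(w–p) = (239 + 47) / 1500 = 286/1500 = 0.1907 → 19.1 m.u.

19.1 m.u.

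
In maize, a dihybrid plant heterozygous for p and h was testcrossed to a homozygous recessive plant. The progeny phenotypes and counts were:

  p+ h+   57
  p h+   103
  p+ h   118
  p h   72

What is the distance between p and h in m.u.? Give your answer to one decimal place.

36.9 m.u.

The two most frequent classes, p+ h (118) and p h+ (103), are the parental types, so the F1 was p+ h / p h+.
The recombinant classes are p+ h+ and p h: 57 + 72 = 129.
Recombination frequency = 129/350 = 0.3686 ≈ 36.9%, i.e. 36.9 m.u.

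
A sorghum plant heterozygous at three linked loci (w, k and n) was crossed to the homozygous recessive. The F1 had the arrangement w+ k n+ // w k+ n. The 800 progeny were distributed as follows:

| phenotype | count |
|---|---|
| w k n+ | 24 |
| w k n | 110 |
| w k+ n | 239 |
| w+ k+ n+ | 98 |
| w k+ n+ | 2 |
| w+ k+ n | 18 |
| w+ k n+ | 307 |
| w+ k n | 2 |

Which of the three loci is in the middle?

The two rarest classes, w+ k n and w k+ n+, are the double crossovers. Comparing them with the parentals, only the n allele has switched, so n is the middle locus and the order is k – n – w.

n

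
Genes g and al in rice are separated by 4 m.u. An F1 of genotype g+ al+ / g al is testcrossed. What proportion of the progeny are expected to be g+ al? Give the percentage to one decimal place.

A map distance of 4 m.u. corresponds to a recombination frequency of 0.040.
The F1 is g+ al+ / g al, so g+ al is a recombinant gamete class with expected frequency r/2 = 0.040/2 = 0.0200.
That is 0.0200 = 2.0% of the progeny.

2.0%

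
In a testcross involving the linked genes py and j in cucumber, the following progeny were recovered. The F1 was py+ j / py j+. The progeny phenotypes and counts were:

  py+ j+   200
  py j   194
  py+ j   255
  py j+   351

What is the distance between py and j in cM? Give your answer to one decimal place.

39.4 cM

The recombinant classes are py+ j+ and py j: 200 + 194 = 394.
Recombination frequency = 394/1000 = 0.3940 ≈ 39.4%, i.e. 39.4 cM.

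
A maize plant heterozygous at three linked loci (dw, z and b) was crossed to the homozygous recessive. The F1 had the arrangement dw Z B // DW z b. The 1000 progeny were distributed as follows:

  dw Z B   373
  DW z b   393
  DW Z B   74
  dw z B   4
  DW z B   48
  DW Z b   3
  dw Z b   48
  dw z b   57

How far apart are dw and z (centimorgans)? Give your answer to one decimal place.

The two rarest classes, dw z B and DW Z b, are the double crossovers. Comparing them with the parentals, only the z allele has switched, so z is the middle locus and the order is dw – z – b.
Crossovers in the dw–z interval produce the single-crossover classes DW Z B and dw z b (74 + 57 = 131) plus the double crossovers (7).
RF(dw–z) = (131 + 7) / 1000 = 138/1000 = 0.1380 → 13.8 centimorgans.

13.8 centimorgans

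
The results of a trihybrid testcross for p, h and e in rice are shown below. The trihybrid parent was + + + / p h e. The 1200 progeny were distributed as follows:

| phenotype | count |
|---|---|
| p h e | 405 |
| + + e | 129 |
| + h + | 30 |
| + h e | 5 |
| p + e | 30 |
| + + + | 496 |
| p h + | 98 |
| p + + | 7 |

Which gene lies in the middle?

p

The two rarest classes, p + + and + h e, are the double crossovers. Comparing them with the parentals, only the p allele has switched, so p is the middle locus and the order is h – p – e.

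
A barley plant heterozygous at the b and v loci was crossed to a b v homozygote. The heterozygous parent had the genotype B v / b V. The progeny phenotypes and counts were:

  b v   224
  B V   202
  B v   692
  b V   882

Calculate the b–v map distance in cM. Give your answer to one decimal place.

21.3 cM

The recombinant classes are B V and b v: 202 + 224 = 426.
Recombination frequency = 426/2000 = 0.2130 ≈ 21.3%, i.e. 21.3 cM.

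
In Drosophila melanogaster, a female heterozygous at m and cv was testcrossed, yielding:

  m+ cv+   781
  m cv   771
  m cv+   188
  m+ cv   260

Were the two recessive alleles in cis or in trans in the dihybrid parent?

cis

The two most frequent classes are m+ cv+ (781) and m cv (771); these are the parental (non-recombinant) types.
So the F1 carried m+ cv+ on one chromosome and m cv on the other — the recessive alleles are on the same chromosome (cis / coupling).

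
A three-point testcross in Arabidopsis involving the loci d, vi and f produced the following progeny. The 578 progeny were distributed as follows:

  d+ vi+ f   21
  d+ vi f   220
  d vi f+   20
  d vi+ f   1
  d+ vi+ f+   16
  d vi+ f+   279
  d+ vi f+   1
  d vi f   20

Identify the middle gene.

The two most frequent reciprocal classes, d vi+ f+ and d+ vi f, are the parental types, so the F1 was d vi+ f+ / d+ vi f.
The two rarest classes, d vi+ f and d+ vi f+, are the double crossovers. Comparing them with the parentals, only the f allele has switched, so f is the middle locus and the order is d – f – vi.

f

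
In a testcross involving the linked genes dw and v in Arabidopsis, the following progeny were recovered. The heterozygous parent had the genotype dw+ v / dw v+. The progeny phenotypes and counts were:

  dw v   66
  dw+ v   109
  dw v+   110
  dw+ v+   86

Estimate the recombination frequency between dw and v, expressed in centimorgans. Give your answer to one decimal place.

The recombinant classes are dw+ v+ and dw v: 86 + 66 = 152.
Recombination frequency = 152/371 = 0.4097 ≈ 41.0%, i.e. 41.0 centimorgans.

41.0 centimorgans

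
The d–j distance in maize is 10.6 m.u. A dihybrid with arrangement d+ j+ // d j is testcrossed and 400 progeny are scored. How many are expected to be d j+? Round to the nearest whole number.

21

A map distance of 10.6 m.u. corresponds to a recombination frequency of 0.106.
The F1 is d+ j+ / d j, so d j+ is a recombinant gamete class with expected frequency r/2 = 0.106/2 = 0.0530.
Expected number = 0.0530 × 400 = 21.20 ≈ 21.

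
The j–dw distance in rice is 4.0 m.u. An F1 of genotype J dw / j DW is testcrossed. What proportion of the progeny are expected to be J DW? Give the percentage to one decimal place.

2.0%

A map distance of 4.0 m.u. corresponds to a recombination frequency of 0.040.
The F1 is J dw / j DW, so J DW is a recombinant gamete class with expected frequency r/2 = 0.040/2 = 0.0200.
That is 0.0200 = 2.0% of the progeny.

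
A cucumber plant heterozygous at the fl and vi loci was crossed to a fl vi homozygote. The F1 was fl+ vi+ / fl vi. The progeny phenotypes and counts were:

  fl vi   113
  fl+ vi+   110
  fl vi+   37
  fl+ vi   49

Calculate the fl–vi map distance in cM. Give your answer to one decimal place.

27.8 cM

The recombinant classes are fl+ vi and fl vi+: 49 + 37 = 86.
Recombination frequency = 86/309 = 0.2783 ≈ 27.8%, i.e. 27.8 cM.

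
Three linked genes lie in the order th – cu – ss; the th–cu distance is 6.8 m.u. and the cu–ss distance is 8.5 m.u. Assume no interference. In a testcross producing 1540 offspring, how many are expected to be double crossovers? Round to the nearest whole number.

9

Map distances give recombination frequencies of 0.068 and 0.085 for the two intervals.
With no interference, expected double-crossover frequency = 0.068 × 0.085 = 0.00578.
Expected number = 0.00578 × 1540 = 8.90 ≈ 9.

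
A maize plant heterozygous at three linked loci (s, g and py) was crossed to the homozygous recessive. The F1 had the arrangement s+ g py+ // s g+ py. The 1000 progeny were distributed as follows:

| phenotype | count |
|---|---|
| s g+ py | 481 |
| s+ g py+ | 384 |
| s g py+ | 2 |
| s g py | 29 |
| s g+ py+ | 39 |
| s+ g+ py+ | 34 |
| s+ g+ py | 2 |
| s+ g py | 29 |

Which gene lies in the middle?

s

The two rarest classes, s g py+ and s+ g+ py, are the double crossovers. Comparing them with the parentals, only the s allele has switched, so s is the middle locus and the order is py – s – g.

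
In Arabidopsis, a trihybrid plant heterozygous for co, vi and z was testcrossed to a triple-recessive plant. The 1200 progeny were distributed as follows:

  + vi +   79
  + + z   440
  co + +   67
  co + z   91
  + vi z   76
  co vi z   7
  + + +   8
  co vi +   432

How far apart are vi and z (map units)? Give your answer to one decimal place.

The two most frequent reciprocal classes, + + z and co vi +, are the parental types, so the F1 was + + z / co vi +.
The two rarest classes, + + + and co vi z, are the double crossovers. Comparing them with the parentals, only the z allele has switched, so z is the middle locus and the order is vi – z – co.
Crossovers in the vi–z interval produce the single-crossover classes + vi z and co + + (76 + 67 = 143) plus the double crossovers (15).
RF(vi–z) = (143 + 15) / 1200 = 158/1200 = 0.1317 → 13.2 map units.

13.2 map units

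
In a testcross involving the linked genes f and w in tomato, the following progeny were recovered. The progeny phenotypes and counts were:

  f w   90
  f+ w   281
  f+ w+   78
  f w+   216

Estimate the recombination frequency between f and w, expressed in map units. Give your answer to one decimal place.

The two most frequent classes, f+ w (281) and f w+ (216), are the parental types, so the F1 was f+ w / f w+.
The recombinant classes are f+ w+ and f w: 78 + 90 = 168.
Recombination frequency = 168/665 = 0.2526 ≈ 25.3%, i.e. 25.3 map units.

25.3 map units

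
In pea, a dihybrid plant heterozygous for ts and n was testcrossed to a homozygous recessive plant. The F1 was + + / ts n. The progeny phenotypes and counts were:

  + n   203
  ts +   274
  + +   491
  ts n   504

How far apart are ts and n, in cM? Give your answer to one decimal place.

32.4 cM

The recombinant classes are + n and ts +: 203 + 274 = 477.
Recombination frequency = 477/1472 = 0.3240 ≈ 32.4%, i.e. 32.4 cM.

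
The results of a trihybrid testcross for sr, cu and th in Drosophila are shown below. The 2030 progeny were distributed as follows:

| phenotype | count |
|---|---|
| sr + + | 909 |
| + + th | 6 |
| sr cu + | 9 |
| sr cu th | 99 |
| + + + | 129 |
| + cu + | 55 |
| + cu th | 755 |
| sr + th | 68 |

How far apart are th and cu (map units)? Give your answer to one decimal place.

The two most frequent reciprocal classes, + cu th and sr + +, are the parental types, so the F1 was + cu th / sr + +.
The two rarest classes, + + th and sr cu +, are the double crossovers. Comparing them with the parentals, only the cu allele has switched, so cu is the middle locus and the order is sr – cu – th.
Crossovers in the cu–th interval produce the single-crossover classes + cu + and sr + th (55 + 68 = 123) plus the double crossovers (15).
RF(cu–th) = (123 + 15) / 2030 = 138/2030 = 0.0680 → 6.8 map units.

6.8 map units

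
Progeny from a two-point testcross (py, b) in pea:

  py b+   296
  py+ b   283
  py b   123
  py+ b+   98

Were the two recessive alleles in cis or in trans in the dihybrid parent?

trans

The two most frequent classes are py+ b (283) and py b+ (296); these are the parental (non-recombinant) types.
So the F1 carried py+ b on one chromosome and py b+ on the other — the recessive alleles are on opposite chromosomes (trans / repulsion).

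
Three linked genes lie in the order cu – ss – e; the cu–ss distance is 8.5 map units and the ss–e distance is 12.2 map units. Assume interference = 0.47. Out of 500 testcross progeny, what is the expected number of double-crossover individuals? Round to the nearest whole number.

3

Map distances give recombination frequencies of 0.085 and 0.122 for the two intervals.
With interference 0.47 (so coincidence = 0.53), expected double-crossover frequency = 0.085 × 0.122 × 0.53 = 0.00550.
Expected number = 0.00550 × 500 = 2.75 ≈ 3.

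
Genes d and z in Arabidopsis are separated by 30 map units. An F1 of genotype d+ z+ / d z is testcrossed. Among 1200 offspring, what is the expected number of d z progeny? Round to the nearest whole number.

420

A map distance of 30 map units corresponds to a recombination frequency of 0.300.
The F1 is d+ z+ / d z, so d z is a parental gamete class with expected frequency (1 − r)/2 = 0.700/2 = 0.3500.
Expected number = 0.3500 × 1200 = 420.00 ≈ 420.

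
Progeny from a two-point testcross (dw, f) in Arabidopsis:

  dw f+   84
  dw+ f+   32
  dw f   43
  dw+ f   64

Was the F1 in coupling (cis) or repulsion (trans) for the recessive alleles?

trans

The two most frequent classes are dw+ f (64) and dw f+ (84); these are the parental (non-recombinant) types.
So the F1 carried dw+ f on one chromosome and dw f+ on the other — the recessive alleles are on opposite chromosomes (trans / repulsion).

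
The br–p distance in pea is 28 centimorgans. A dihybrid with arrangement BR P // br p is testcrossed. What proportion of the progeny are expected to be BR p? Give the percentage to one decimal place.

14.0%

A map distance of 28 centimorgans corresponds to a recombination frequency of 0.280.
The F1 is BR P / br p, so BR p is a recombinant gamete class with expected frequency r/2 = 0.280/2 = 0.1400.
That is 0.1400 = 14.0% of the progeny.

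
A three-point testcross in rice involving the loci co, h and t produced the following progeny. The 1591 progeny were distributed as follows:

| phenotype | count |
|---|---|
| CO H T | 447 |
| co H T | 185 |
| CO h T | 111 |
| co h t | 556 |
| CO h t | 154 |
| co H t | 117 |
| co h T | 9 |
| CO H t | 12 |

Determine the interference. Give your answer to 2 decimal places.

0.63

The two most frequent reciprocal classes, co h t and CO H T, are the parental types, so the F1 was co h t / CO H T.
The two rarest classes, co h T and CO H t, are the double crossovers. Comparing them with the parentals, only the t allele has switched, so t is the middle locus and the order is h – t – co.
h–t: (228 + 21)/1591 = 0.1565; t–co: (339 + 21)/1591 = 0.2263.
Expected DCO frequency = 0.1565 × 0.2263 ≈ 0.03542; observed = 21/1591 ≈ 0.01320.
Coefficient of coincidence = 0.01320/0.03542 ≈ 0.37; interference = 1 − 0.37 = 0.63.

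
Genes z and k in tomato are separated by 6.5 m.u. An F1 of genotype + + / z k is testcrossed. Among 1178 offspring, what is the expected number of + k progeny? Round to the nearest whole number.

38

A map distance of 6.5 m.u. corresponds to a recombination frequency of 0.065.
The F1 is + + / z k, so + k is a recombinant gamete class with expected frequency r/2 = 0.065/2 = 0.0325.
Expected number = 0.0325 × 1178 = 38.29 ≈ 38.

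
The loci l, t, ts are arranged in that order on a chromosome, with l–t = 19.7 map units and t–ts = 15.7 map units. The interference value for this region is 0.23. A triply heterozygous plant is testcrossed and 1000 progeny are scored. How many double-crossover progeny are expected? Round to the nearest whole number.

Map distances give recombination frequencies of 0.197 and 0.157 for the two intervals.
With interference 0.23 (so coincidence = 0.77), expected double-crossover frequency = 0.197 × 0.157 × 0.77 = 0.02382.
Expected number = 0.02382 × 1000 = 23.82 ≈ 24.

24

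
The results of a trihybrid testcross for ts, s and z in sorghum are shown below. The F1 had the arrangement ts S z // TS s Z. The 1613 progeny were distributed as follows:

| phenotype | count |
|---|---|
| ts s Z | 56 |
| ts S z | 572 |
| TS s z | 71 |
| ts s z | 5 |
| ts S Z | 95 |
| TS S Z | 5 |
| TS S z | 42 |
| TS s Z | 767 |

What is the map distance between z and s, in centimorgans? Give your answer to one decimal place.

10.9 centimorgans

The two rarest classes, ts s z and TS S Z, are the double crossovers. Comparing them with the parentals, only the s allele has switched, so s is the middle locus and the order is z – s – ts.
Crossovers in the z–s interval produce the single-crossover classes ts S Z and TS s z (95 + 71 = 166) plus the double crossovers (10).
RF(z–s) = (166 + 10) / 1613 = 176/1613 = 0.1091 → 10.9 centimorgans.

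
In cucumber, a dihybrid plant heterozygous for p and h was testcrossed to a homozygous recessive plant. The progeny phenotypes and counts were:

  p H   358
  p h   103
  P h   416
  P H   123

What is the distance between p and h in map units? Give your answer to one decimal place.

22.6 map units

The two most frequent classes, P h (416) and p H (358), are the parental types, so the F1 was P h / p H.
The recombinant classes are P H and p h: 123 + 103 = 226.
Recombination frequency = 226/1000 = 0.2260 ≈ 22.6%, i.e. 22.6 map units.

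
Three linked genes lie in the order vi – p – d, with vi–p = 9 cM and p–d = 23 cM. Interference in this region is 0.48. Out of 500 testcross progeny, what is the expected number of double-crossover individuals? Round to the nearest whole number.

Map distances give recombination frequencies of 0.090 and 0.230 for the two intervals.
With interference 0.48 (so coincidence = 0.52), expected double-crossover frequency = 0.090 × 0.230 × 0.52 = 0.01076.
Expected number = 0.01076 × 500 = 5.38 ≈ 5.

5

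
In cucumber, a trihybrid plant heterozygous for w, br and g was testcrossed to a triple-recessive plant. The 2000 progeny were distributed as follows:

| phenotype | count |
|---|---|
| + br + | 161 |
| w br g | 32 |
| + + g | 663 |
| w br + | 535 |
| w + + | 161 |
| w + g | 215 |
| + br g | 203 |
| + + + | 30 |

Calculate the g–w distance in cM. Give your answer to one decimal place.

21.9 cM

The two most frequent reciprocal classes, w br + and + + g, are the parental types, so the F1 was w br + / + + g.
The two rarest classes, w br g and + + +, are the double crossovers. Comparing them with the parentals, only the g allele has switched, so g is the middle locus and the order is w – g – br.
Crossovers in the w–g interval produce the single-crossover classes + br + and w + g (161 + 215 = 376) plus the double crossovers (62).
RF(w–g) = (376 + 62) / 2000 = 438/2000 = 0.2190 → 21.9 cM.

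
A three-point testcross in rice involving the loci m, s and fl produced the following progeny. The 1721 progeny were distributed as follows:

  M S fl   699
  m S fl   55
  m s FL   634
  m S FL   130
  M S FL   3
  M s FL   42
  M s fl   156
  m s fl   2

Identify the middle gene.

fl

The two most frequent reciprocal classes, M S fl and m s FL, are the parental types, so the F1 was M S fl / m s FL.
The two rarest classes, M S FL and m s fl, are the double crossovers. Comparing them with the parentals, only the fl allele has switched, so fl is the middle locus and the order is m – fl – s.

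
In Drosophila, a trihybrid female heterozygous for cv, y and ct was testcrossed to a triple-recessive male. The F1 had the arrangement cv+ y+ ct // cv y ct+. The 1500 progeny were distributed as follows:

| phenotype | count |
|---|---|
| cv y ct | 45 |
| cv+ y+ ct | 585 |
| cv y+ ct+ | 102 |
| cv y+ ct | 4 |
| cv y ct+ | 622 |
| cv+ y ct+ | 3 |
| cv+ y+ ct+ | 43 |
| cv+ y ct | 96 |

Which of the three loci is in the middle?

cv

The two rarest classes, cv y+ ct and cv+ y ct+, are the double crossovers. Comparing them with the parentals, only the cv allele has switched, so cv is the middle locus and the order is ct – cv – y.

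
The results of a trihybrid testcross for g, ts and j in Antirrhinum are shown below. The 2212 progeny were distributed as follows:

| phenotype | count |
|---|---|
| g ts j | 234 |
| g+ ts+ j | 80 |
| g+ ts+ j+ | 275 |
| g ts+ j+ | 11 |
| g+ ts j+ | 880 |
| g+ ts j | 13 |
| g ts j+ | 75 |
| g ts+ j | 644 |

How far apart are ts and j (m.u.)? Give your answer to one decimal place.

24.1 m.u.

The two most frequent reciprocal classes, g ts+ j and g+ ts j+, are the parental types, so the F1 was g ts+ j / g+ ts j+.
The two rarest classes, g ts+ j+ and g+ ts j, are the double crossovers. Comparing them with the parentals, only the j allele has switched, so j is the middle locus and the order is ts – j – g.
Crossovers in the ts–j interval produce the single-crossover classes g ts j and g+ ts+ j+ (234 + 275 = 509) plus the double crossovers (24).
RF(ts–j) = (509 + 24) / 2212 = 533/2212 = 0.2410 → 24.1 m.u.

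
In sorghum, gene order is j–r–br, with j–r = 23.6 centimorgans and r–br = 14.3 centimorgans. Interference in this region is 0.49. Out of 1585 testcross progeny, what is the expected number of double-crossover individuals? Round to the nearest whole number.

Map distances give recombination frequencies of 0.236 and 0.143 for the two intervals.
With interference 0.49 (so coincidence = 0.51), expected double-crossover frequency = 0.236 × 0.143 × 0.51 = 0.01721.
Expected number = 0.01721 × 1585 = 27.28 ≈ 27.

27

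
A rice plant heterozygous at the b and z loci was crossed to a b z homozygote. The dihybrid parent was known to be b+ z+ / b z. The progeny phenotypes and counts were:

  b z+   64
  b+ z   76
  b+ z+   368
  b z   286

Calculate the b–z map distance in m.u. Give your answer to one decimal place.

The recombinant classes are b+ z and b z+: 76 + 64 = 140.
Recombination frequency = 140/794 = 0.1763 ≈ 17.6%, i.e. 17.6 m.u.

17.6 m.u.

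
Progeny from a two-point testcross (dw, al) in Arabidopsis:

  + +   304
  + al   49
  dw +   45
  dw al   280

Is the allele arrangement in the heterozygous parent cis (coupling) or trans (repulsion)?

cis

The two most frequent classes are + + (304) and dw al (280); these are the parental (non-recombinant) types.
So the F1 carried + + on one chromosome and dw al on the other — the recessive alleles are on the same chromosome (cis / coupling).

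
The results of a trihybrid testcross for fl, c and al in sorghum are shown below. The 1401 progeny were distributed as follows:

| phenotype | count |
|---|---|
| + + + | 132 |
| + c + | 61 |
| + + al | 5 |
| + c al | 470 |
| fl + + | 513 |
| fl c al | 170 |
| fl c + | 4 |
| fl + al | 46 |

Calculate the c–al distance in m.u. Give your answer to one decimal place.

8.3 m.u.

The two most frequent reciprocal classes, + c al and fl + +, are the parental types, so the F1 was + c al / fl + +.
The two rarest classes, + + al and fl c +, are the double crossovers. Comparing them with the parentals, only the c allele has switched, so c is the middle locus and the order is fl – c – al.
Crossovers in the c–al interval produce the single-crossover classes + c + and fl + al (61 + 46 = 107) plus the double crossovers (9).
RF(c–al) = (107 + 9) / 1401 = 116/1401 = 0.0828 → 8.3 m.u.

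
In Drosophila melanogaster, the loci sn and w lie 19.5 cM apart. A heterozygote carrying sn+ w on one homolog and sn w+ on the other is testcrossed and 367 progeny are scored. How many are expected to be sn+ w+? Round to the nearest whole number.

A map distance of 19.5 cM corresponds to a recombination frequency of 0.195.
The F1 is sn+ w / sn w+, so sn+ w+ is a recombinant gamete class with expected frequency r/2 = 0.195/2 = 0.0975.
Expected number = 0.0975 × 367 = 35.78 ≈ 36.

36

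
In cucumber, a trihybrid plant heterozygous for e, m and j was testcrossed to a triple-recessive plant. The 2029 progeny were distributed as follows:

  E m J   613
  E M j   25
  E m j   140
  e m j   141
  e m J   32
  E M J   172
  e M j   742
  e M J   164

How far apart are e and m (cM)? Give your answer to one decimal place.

The two most frequent reciprocal classes, E m J and e M j, are the parental types, so the F1 was E m J / e M j.
The two rarest classes, e m J and E M j, are the double crossovers. Comparing them with the parentals, only the e allele has switched, so e is the middle locus and the order is m – e – j.
Crossovers in the m–e interval produce the single-crossover classes E M J and e m j (172 + 141 = 313) plus the double crossovers (57).
RF(m–e) = (313 + 57) / 2029 = 370/2029 = 0.1824 → 18.2 cM.

18.2 cM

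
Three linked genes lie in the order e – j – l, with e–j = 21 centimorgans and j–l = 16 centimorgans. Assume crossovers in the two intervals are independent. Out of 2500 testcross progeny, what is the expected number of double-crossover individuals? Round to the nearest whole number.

84

Map distances give recombination frequencies of 0.210 and 0.160 for the two intervals.
With no interference, expected double-crossover frequency = 0.210 × 0.160 = 0.03360.
Expected number = 0.03360 × 2500 = 84.00 ≈ 84.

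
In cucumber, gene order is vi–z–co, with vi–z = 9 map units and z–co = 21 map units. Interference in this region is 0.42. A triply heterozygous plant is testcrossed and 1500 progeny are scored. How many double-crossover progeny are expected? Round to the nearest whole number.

16

Map distances give recombination frequencies of 0.090 and 0.210 for the two intervals.
With interference 0.42 (so coincidence = 0.58), expected double-crossover frequency = 0.090 × 0.210 × 0.58 = 0.01096.
Expected number = 0.01096 × 1500 = 16.44 ≈ 16.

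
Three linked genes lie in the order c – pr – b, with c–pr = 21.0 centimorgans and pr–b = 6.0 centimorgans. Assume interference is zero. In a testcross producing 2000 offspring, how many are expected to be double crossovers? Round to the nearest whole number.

25

Map distances give recombination frequencies of 0.210 and 0.060 for the two intervals.
With no interference, expected double-crossover frequency = 0.210 × 0.060 = 0.01260.
Expected number = 0.01260 × 2000 = 25.20 ≈ 25.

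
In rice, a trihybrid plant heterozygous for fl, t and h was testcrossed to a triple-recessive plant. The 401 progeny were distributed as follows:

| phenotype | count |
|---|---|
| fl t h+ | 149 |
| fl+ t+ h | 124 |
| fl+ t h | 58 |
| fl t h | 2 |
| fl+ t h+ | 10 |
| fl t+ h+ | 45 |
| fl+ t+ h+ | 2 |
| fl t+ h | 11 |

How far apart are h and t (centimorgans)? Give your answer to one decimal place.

The two most frequent reciprocal classes, fl+ t+ h and fl t h+, are the parental types, so the F1 was fl+ t+ h / fl t h+.
The two rarest classes, fl+ t+ h+ and fl t h, are the double crossovers. Comparing them with the parentals, only the h allele has switched, so h is the middle locus and the order is t – h – fl.
Crossovers in the t–h interval produce the single-crossover classes fl+ t h and fl t+ h+ (58 + 45 = 103) plus the double crossovers (4).
RF(t–h) = (103 + 4) / 401 = 107/401 = 0.2668 → 26.7 centimorgans.

26.7 centimorgans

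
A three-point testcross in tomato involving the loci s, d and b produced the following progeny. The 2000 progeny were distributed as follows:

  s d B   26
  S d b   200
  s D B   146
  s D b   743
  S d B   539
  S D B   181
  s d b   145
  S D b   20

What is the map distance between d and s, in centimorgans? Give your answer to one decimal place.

The two most frequent reciprocal classes, s D b and S d B, are the parental types, so the F1 was s D b / S d B.
The two rarest classes, S D b and s d B, are the double crossovers. Comparing them with the parentals, only the s allele has switched, so s is the middle locus and the order is d – s – b.
Crossovers in the d–s interval produce the single-crossover classes s d b and S D B (145 + 181 = 326) plus the double crossovers (46).
RF(d–s) = (326 + 46) / 2000 = 372/2000 = 0.1860 → 18.6 centimorgans.

18.6 centimorgans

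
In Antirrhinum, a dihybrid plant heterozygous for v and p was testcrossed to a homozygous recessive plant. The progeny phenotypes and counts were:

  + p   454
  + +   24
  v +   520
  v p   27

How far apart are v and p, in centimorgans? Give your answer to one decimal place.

5.0 centimorgans

The two most frequent classes, + p (454) and v + (520), are the parental types, so the F1 was + p / v +.
The recombinant classes are + + and v p: 24 + 27 = 51.
Recombination frequency = 51/1025 = 0.0498 ≈ 5.0%, i.e. 5.0 centimorgans.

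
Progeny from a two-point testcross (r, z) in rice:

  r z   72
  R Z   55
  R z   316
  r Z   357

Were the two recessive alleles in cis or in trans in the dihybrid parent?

trans

The two most frequent classes are R z (316) and r Z (357); these are the parental (non-recombinant) types.
So the F1 carried R z on one chromosome and r Z on the other — the recessive alleles are on opposite chromosomes (trans / repulsion).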